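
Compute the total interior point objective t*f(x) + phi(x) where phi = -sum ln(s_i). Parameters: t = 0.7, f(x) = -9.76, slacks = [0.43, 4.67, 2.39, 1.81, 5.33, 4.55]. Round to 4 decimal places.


Step 1: Compute log-barrier.
ln values: [-0.844, 1.5412, 0.8713, 0.5933, 1.6734, 1.5151]
phi = -(-0.844 + 1.5412 + 0.8713 + 0.5933 + 1.6734 + 1.5151) = -5.3503
Step 2: Compute augmented objective.
t*f(x) = 0.7*-9.76 = -6.832
Total = -6.832 - 5.3503 = -12.1823


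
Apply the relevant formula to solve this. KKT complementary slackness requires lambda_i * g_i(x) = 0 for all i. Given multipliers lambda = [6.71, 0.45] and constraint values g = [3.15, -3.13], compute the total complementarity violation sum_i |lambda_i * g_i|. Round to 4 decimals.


KKT complementary slackness check:
lambda_1 * g_1 = 6.71 * 3.15 = 21.1365
lambda_2 * g_2 = 0.45 * -3.13 = -1.4085
Total violation = 21.1365 + 1.4085 = 22.545


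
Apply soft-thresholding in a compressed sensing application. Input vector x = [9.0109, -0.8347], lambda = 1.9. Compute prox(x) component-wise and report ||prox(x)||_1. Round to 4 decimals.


Soft-thresholding with lambda = 1.9:
prox(9.0109) = sign(9.0109)*max(|9.0109| - 1.9, 0) = 7.1109
prox(-0.8347) = sign(-0.8347)*max(|-0.8347| - 1.9, 0) = 0.0
prox(x) = [7.1109, 0.0]
||prox(x)||_1 = 7.1109 + 0.0 = 7.1109


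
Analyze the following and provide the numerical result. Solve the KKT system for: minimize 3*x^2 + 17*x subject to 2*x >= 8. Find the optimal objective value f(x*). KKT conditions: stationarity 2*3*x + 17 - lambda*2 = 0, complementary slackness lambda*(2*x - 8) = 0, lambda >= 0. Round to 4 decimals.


Step 1: Try lambda = 0 (constraint inactive).
x_unc = -17/(2*3) = -2.8333
Check: 2*-2.8333 = -5.6666 < 8 -- violated!
Step 2: Constraint must be active: 2*x = 8
x* = 8/2 = 4.0
lambda = (2*3*4.0 + 17)/2 = 20.5
Step 3: Compute optimal value.
f(x*) = 3*4.0^2 + 17*4.0 = 116.0


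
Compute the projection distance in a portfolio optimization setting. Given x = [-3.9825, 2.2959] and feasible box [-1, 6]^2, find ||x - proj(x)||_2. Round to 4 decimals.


Project each component onto [-1, 6].
clip(-3.9825) = -1.0, clip(2.2959) = 2.2959
Projection = [-1.0, 2.2959]
Squared diffs: [8.8953, 0.0]
Distance = sqrt(8.8953) = 2.9825


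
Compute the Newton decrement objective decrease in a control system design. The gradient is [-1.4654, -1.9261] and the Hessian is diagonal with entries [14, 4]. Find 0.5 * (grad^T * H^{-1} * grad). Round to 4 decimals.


Step 1: H is diagonal, so H^(-1) * g = [-0.1047, -0.4815].
Step 2: g^T H^(-1) g = sum_i g_i^2 / H_ii
  = (-1.4654)^2/14 + (-1.9261)^2/4
  = 0.1534 + 0.9275 = 1.0809
Step 3: Objective decrease = 0.5 * g^T H^(-1) g = 0.5404


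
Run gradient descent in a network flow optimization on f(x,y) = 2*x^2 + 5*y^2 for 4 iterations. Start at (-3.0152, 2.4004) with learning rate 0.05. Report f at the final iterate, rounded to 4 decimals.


Gradient descent on f(x,y) = 2*x^2 + 5*y^2.
Starting point: (-3.0152, 2.4004), alpha = 0.05
Step 1: grad_x = 2*2*-3.0152 = -12.0608, grad_y = 2*5*2.4004 = 24.004
  x_1 = -3.0152 - 0.05*-12.0608 = -2.4122
  y_1 = 2.4004 - 0.05*24.004 = 1.2002
Step 2: grad_x = 2*2*-2.4122 = -9.6486, grad_y = 2*5*1.2002 = 12.002
  x_2 = -2.4122 - 0.05*-9.6486 = -1.9297
  y_2 = 1.2002 - 0.05*12.002 = 0.6001
Step 3: grad_x = 2*2*-1.9297 = -7.7189, grad_y = 2*5*0.6001 = 6.001
  x_3 = -1.9297 - 0.05*-7.7189 = -1.5438
  y_3 = 0.6001 - 0.05*6.001 = 0.3001
Step 4: grad_x = 2*2*-1.5438 = -6.1751, grad_y = 2*5*0.3001 = 3.0005
  x_4 = -1.5438 - 0.05*-6.1751 = -1.235
  y_4 = 0.3001 - 0.05*3.0005 = 0.15
f(-1.235, 0.15) = 2*(-1.235)^2 + 5*0.15^2 = 3.1631


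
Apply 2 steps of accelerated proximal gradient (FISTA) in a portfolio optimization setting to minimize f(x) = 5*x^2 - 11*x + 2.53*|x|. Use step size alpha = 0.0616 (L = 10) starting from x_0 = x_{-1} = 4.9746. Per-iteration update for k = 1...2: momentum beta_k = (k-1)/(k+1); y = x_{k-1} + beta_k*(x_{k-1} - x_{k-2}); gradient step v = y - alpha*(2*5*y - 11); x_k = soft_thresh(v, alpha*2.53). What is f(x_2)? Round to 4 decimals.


FISTA on f(x) = 5*x^2 - 11*x + 2.53*|x|
L = 10, alpha = 0.0616
Iteration 1: beta = 0.0, y = 4.9746 + 0.0*(4.9746 - 4.9746) = 4.9746
  grad(y) = 38.746, v = y - alpha*grad = 2.5878
  prox(v) = soft_thresh(2.5878, 0.1558) = 2.432
Iteration 2: beta = 0.3333, y = 2.432 + 0.3333*(2.432 - 4.9746) = 1.5845
  grad(y) = 4.8446, v = y - alpha*grad = 1.286
  prox(v) = soft_thresh(1.286, 0.1558) = 1.1302
f(x_2) = 5*1.1302^2 - 11*1.1302 + 2.53*|1.1302| = -3.1861


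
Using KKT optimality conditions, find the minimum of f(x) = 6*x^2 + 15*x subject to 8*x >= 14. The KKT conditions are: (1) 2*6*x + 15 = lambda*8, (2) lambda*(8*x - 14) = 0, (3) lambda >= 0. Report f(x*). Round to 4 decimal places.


Step 1: Try lambda = 0 (constraint inactive).
x_unc = -15/(2*6) = -1.25
Check: 8*-1.25 = -10.0 < 14 -- violated!
Step 2: Constraint must be active: 8*x = 14
x* = 14/8 = 1.75
lambda = (2*6*1.75 + 15)/8 = 4.5
Step 3: Compute optimal value.
f(x*) = 6*1.75^2 + 15*1.75 = 44.625


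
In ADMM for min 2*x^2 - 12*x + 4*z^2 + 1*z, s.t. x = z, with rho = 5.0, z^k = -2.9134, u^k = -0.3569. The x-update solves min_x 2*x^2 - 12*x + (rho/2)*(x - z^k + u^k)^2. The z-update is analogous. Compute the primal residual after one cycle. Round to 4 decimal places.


ADMM iteration with rho = 5.0, z^k = -2.9134, u^k = -0.3569
Step 1: x-update.
Minimize 2*x^2 - 12*x + (5.0/2)*(x + 2.9134 - 0.3569)^2
FOC: (2*2 + 5.0)*x = 12 + 5.0*(-2.9134 + 0.3569)
x^{k+1} = -0.0869
Step 2: z-update.
Minimize 4*z^2 + 1*z + (5.0/2)*(-0.0869 - z - 0.3569)^2
FOC: (2*4 + 5.0)*z = -1 + 5.0*(-0.0869 - 0.3569)
z^{k+1} = -0.2476
Step 3: u-update.
u^{k+1} = -0.3569 - 0.0869 + 0.2476 = -0.1962
Step 4: Primal residual = |-0.0869 + 0.2476| = 0.1607


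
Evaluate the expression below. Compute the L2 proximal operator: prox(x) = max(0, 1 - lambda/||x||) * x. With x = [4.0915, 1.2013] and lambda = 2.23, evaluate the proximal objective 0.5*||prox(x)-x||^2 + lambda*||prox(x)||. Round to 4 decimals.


Step 1: Compute ||x||.
||x|| = 4.2642
Step 2: Compute scaling factor.
scale = max(0, 1 - 2.23/4.2642) = 0.477
Step 3: prox(x) = [1.9518, 0.5731]
||prox(x)|| = 2.0342
Step 4: Proximal objective.
0.5*||prox-x||^2 = 2.4865
lambda*||prox|| = 4.5363
Total = 7.0227


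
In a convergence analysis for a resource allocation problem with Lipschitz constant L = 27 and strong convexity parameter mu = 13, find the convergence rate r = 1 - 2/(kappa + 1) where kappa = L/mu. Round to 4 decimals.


Step 1: Compute the condition number.
kappa = L/mu = 27/13 = 2.0769
Step 2: Compute the convergence rate.
r = 1 - 2/(kappa + 1) = 1 - 2*mu/(L + mu) = (L - mu)/(L + mu) = 14/40 = 0.35


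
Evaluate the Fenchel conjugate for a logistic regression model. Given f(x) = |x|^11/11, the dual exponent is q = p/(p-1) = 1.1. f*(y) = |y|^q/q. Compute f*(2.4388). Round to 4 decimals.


The conjugate exponent q satisfies 1/p + 1/q = 1.
p = 11, so q = 11/(11 - 1) = 1.1
|y|^q = 2.4388^1.1 = 2.6662
f*(2.4388) = 2.6662 / 1.1 = 2.4238


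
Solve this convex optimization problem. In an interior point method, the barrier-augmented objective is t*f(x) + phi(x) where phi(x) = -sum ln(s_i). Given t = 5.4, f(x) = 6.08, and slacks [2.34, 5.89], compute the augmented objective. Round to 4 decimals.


Step 1: Compute log-barrier.
ln values: [0.8502, 1.7733]
phi = -(0.8502 + 1.7733) = -2.6234
Step 2: Compute augmented objective.
t*f(x) = 5.4*6.08 = 32.832
Total = 32.832 - 2.6234 = 30.2086


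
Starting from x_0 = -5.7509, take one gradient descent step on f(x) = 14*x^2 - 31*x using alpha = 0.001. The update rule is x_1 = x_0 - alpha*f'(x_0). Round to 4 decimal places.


We compute the gradient at x_0 and apply the update.
f'(x) = 28*x - 31
f'(-5.7509) = 28*-5.7509 - 31 = -192.0252
x_1 = -5.7509 - 0.001*-192.0252 = -5.5589


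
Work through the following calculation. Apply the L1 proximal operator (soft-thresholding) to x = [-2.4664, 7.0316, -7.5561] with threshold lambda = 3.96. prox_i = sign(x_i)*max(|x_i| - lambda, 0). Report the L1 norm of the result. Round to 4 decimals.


Soft-thresholding with lambda = 3.96:
prox(-2.4664) = sign(-2.4664)*max(|-2.4664| - 3.96, 0) = 0.0
prox(7.0316) = sign(7.0316)*max(|7.0316| - 3.96, 0) = 3.0716
prox(-7.5561) = sign(-7.5561)*max(|-7.5561| - 3.96, 0) = -3.5961
prox(x) = [0.0, 3.0716, -3.5961]
||prox(x)||_1 = 0.0 + 3.0716 + 3.5961 = 6.6677


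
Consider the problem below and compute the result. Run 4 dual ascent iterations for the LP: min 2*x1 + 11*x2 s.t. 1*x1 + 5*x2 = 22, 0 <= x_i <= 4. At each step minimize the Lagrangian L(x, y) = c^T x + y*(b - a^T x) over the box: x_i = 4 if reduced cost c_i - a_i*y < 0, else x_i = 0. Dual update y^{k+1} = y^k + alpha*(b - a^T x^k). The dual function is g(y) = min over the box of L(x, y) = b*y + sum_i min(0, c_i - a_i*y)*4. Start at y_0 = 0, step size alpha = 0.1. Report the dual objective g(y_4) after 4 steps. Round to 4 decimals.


Dual ascent for LP: min 2*x1 + 11*x2, 1*x1 + 5*x2 = 22, 0 <= x_i <= 4
Step 1: y^k = 0.0, reduced costs: (2.0, 11.0)
  x^k = (0.0, 0.0), subgradient = b - a^T x = 22.0
  y^{k+1} = 0.0 + 0.1*22.0 = 2.2
Step 2: y^k = 2.2, reduced costs: (-0.2, 0.0)
  x^k = (4.0, 0.0), subgradient = b - a^T x = 18.0
  y^{k+1} = 2.2 + 0.1*18.0 = 4.0
Step 3: y^k = 4.0, reduced costs: (-2.0, -9.0)
  x^k = (4.0, 4.0), subgradient = b - a^T x = -2.0
  y^{k+1} = 4.0 + 0.1*-2.0 = 3.8
Step 4: y^k = 3.8, reduced costs: (-1.8, -8.0)
  x^k = (4.0, 4.0), subgradient = b - a^T x = -2.0
  y^{k+1} = 3.8 + 0.1*-2.0 = 3.6
Dual objective at y_4 = 3.6: reduced costs (-1.6, -7.0), box minimizer x = (4.0, 4.0)
g(y_4) = b*y + (c1 - a1*y)*x1 + (c2 - a2*y)*x2 = 22*3.6 + (-1.6)*4.0 + (-7.0)*4.0 = 79.2 - 6.4 - 28.0 = 44.8


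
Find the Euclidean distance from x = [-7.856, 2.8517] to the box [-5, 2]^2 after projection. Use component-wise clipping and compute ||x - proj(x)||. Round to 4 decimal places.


Project each component onto [-5, 2].
clip(-7.856) = -5.0, clip(2.8517) = 2.0
Projection = [-5.0, 2.0]
Squared diffs: [8.1567, 0.7254]
Distance = sqrt(8.8821) = 2.9803


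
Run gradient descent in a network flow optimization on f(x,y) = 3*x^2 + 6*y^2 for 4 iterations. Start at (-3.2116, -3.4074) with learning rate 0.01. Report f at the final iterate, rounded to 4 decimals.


Gradient descent on f(x,y) = 3*x^2 + 6*y^2.
Starting point: (-3.2116, -3.4074), alpha = 0.01
Step 1: grad_x = 2*3*-3.2116 = -19.2696, grad_y = 2*6*-3.4074 = -40.8888
  x_1 = -3.2116 - 0.01*-19.2696 = -3.0189
  y_1 = -3.4074 - 0.01*-40.8888 = -2.9985
Step 2: grad_x = 2*3*-3.0189 = -18.1134, grad_y = 2*6*-2.9985 = -35.9821
  x_2 = -3.0189 - 0.01*-18.1134 = -2.8378
  y_2 = -2.9985 - 0.01*-35.9821 = -2.6387
Step 3: grad_x = 2*3*-2.8378 = -17.0266, grad_y = 2*6*-2.6387 = -31.6643
  x_3 = -2.8378 - 0.01*-17.0266 = -2.6675
  y_3 = -2.6387 - 0.01*-31.6643 = -2.322
Step 4: grad_x = 2*3*-2.6675 = -16.005, grad_y = 2*6*-2.322 = -27.8646
  x_4 = -2.6675 - 0.01*-16.005 = -2.5075
  y_4 = -2.322 - 0.01*-27.8646 = -2.0434
f(-2.5075, -2.0434) = 3*(-2.5075)^2 + 6*(-2.0434)^2 = 43.9149


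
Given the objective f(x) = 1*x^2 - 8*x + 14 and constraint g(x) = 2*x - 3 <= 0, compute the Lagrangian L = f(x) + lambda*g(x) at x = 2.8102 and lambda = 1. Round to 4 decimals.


Step 1: Evaluate f(x).
f(2.8102) = 1*2.8102^2 - 8*2.8102 + 14 = -0.5844
Step 2: Evaluate g(x).
g(2.8102) = 2*2.8102 - 3 = 2.6204
Step 3: Compute Lagrangian.
L = -0.5844 + 1*2.6204 = 2.036


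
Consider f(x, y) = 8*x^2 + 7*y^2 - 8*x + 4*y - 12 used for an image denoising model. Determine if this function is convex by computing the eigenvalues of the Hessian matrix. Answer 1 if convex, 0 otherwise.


The Hessian of f(x,y) = 8*x^2 + 7*y^2 - 8*x + 4*y - 12 is:
H = [[16, 0], [0, 14]]
Trace = 16 + 14 = 30
Determinant = 16*14 - (0)^2 = 224
Discriminant = (30)^2 - 4*224 = 4.0
Eigenvalues: lambda_1 = 14.0, lambda_2 = 16.0
The function is convex.

1


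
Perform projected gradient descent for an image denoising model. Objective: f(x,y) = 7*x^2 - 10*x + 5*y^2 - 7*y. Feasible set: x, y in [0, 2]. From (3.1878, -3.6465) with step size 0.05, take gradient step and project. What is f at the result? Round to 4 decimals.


Step 1: Compute gradient at (3.1878, -3.6465).
grad_x = 2*7*3.1878 - 10 = 34.6292
grad_y = 2*5*-3.6465 - 7 = -43.465
Step 2: Gradient step.
x_raw = 3.1878 - 0.05*34.6292 = 1.4563
y_raw = -3.6465 - 0.05*-43.465 = -1.4733
Step 3: Project onto [0, 2].
x_proj = clip(1.4563) = 1.4563
y_proj = clip(-1.4733) = 0.0
Step 4: Evaluate f.
f(1.4563, 0.0) = 0.2831


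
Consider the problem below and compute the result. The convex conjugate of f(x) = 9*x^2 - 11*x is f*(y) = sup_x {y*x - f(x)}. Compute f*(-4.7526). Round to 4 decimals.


f*(y) = sup_x {y*x - a*x^2 - b*x} = sup_x {(y-b)*x - a*x^2}
FOC: (y - b) - 2a*x = 0 => x* = (y - b)/(2a)
x* = (-4.7526 + 11)/(2*9) = 0.3471
f*(-4.7526) = (y-b)^2/(4a) = (-4.7526 + 11)^2/(4*9)
= 39.03/36 = 1.0842


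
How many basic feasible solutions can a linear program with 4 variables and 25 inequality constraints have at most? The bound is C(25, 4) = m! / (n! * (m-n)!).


Each vertex corresponds to some choice of n active constraints out of m, so the number of vertices is at most C(m, n) = m! / (n!(m-n)!).
m = 25, n = 4
Numerator: 25 * 24 * 23 * 22
Denominator: 4! = 24
C(25, 4) = 12650


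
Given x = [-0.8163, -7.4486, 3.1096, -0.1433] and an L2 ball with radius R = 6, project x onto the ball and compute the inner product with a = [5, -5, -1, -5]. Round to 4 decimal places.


Step 1: Compute ||x|| (intermediates to 6 decimals).
||x|| = sqrt((-0.8163)^2 + (-7.4486)^2 + 3.1096^2 + (-0.1433)^2) = 8.11407
Step 2: Project.
Since ||x|| > R, scale = R/||x|| = 6/8.11407 = 0.739456, proj(x) = scale * x
proj(x) = [-0.603618, -5.507912, 2.299412, -0.105964]
Step 3: Dot product.
a^T * proj(x) = 5*(-0.603618) - 5*(-5.507912) - 1*2.299412 - 5*(-0.105964) = 22.7519


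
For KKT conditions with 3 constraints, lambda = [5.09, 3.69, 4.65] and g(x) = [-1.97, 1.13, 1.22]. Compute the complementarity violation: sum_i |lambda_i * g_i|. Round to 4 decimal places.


KKT complementary slackness check:
lambda_1 * g_1 = 5.09 * -1.97 = -10.0273
lambda_2 * g_2 = 3.69 * 1.13 = 4.1697
lambda_3 * g_3 = 4.65 * 1.22 = 5.673
Total violation = 10.0273 + 4.1697 + 5.673 = 19.87


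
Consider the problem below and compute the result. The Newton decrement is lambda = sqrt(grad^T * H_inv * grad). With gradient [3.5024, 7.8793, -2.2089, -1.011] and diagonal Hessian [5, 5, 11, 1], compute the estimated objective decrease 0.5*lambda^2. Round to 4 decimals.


Step 1: H is diagonal, so H^(-1) * g = [0.7005, 1.5759, -0.2008, -1.011].
Step 2: g^T H^(-1) g = sum_i g_i^2 / H_ii
  = (3.5024)^2/5 + (7.8793)^2/5 + (-2.2089)^2/11 + (-1.011)^2/1
  = 2.4534 + 12.4167 + 0.4436 + 1.0221 = 16.3357
Step 3: Objective decrease = 0.5 * g^T H^(-1) g = 8.1679


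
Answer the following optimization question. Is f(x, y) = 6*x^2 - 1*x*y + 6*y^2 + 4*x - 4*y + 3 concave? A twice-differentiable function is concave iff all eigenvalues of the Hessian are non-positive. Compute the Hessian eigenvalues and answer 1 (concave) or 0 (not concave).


The Hessian of f(x,y) = 6*x^2 - 1*x*y + 6*y^2 + 4*x - 4*y + 3 is:
H = [[12, -1], [-1, 12]]
Trace = 12 + 12 = 24
Determinant = 12*12 - (-1)^2 = 143
Discriminant = (24)^2 - 4*143 = 4.0
Eigenvalues: lambda_1 = 11.0, lambda_2 = 13.0
The function is not concave.

0


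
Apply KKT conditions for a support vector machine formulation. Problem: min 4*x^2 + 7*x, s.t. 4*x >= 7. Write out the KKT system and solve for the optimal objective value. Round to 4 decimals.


Step 1: Try lambda = 0 (constraint inactive).
x_unc = -7/(2*4) = -0.875
Check: 4*-0.875 = -3.5 < 7 -- violated!
Step 2: Constraint must be active: 4*x = 7
x* = 7/4 = 1.75
lambda = (2*4*1.75 + 7)/4 = 5.25
Step 3: Compute optimal value.
f(x*) = 4*1.75^2 + 7*1.75 = 24.5


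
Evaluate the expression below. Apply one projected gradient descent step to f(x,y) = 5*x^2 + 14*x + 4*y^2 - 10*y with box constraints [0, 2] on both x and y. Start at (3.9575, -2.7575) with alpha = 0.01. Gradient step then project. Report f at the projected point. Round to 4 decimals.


Step 1: Compute gradient at (3.9575, -2.7575).
grad_x = 2*5*3.9575 + 14 = 53.575
grad_y = 2*4*-2.7575 - 10 = -32.06
Step 2: Gradient step.
x_raw = 3.9575 - 0.01*53.575 = 3.4218
y_raw = -2.7575 - 0.01*-32.06 = -2.4369
Step 3: Project onto [0, 2].
x_proj = clip(3.4218) = 2.0
y_proj = clip(-2.4369) = 0.0
Step 4: Evaluate f.
f(2.0, 0.0) = 48.0


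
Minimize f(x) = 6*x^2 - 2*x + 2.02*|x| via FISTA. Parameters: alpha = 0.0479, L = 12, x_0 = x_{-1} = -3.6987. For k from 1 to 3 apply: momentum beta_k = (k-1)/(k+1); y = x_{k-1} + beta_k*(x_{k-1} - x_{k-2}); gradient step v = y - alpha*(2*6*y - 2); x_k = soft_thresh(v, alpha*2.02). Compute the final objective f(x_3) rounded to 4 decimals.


FISTA on f(x) = 6*x^2 - 2*x + 2.02*|x|
L = 12, alpha = 0.0479
Iteration 1: beta = 0.0, y = -3.6987 + 0.0*(-3.6987 + 3.6987) = -3.6987
  grad(y) = -46.3844, v = y - alpha*grad = -1.4769
  prox(v) = soft_thresh(-1.4769, 0.0968) = -1.3801
Iteration 2: beta = 0.3333, y = -1.3801 + 0.3333*(-1.3801 + 3.6987) = -0.6073
  grad(y) = -9.2873, v = y - alpha*grad = -0.1624
  prox(v) = soft_thresh(-0.1624, 0.0968) = -0.0657
Iteration 3: beta = 0.5, y = -0.0657 + 0.5*(-0.0657 + 1.3801) = 0.5916
  grad(y) = 5.099, v = y - alpha*grad = 0.3473
  prox(v) = soft_thresh(0.3473, 0.0968) = 0.2506
f(x_3) = 6*0.2506^2 - 2*0.2506 + 2.02*|0.2506| = 0.3818


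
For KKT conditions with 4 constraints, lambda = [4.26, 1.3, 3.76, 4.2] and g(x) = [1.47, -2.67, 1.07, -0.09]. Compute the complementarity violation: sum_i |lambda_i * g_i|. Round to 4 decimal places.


KKT complementary slackness check:
lambda_1 * g_1 = 4.26 * 1.47 = 6.2622
lambda_2 * g_2 = 1.3 * -2.67 = -3.471
lambda_3 * g_3 = 3.76 * 1.07 = 4.0232
lambda_4 * g_4 = 4.2 * -0.09 = -0.378
Total violation = 6.2622 + 3.471 + 4.0232 + 0.378 = 14.1344


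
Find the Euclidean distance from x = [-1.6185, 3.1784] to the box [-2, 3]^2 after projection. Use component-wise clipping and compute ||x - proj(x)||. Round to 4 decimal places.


Project each component onto [-2, 3].
clip(-1.6185) = -1.6185, clip(3.1784) = 3.0
Projection = [-1.6185, 3.0]
Squared diffs: [0.0, 0.0318]
Distance = sqrt(0.0318) = 0.1784


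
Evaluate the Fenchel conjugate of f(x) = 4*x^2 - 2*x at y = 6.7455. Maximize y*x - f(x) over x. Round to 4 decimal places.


f*(y) = sup_x {y*x - a*x^2 - b*x} = sup_x {(y-b)*x - a*x^2}
FOC: (y - b) - 2a*x = 0 => x* = (y - b)/(2a)
x* = (6.7455 + 2)/(2*4) = 1.0932
f*(6.7455) = (y-b)^2/(4a) = (6.7455 + 2)^2/(4*4)
= 76.4838/16 = 4.7802


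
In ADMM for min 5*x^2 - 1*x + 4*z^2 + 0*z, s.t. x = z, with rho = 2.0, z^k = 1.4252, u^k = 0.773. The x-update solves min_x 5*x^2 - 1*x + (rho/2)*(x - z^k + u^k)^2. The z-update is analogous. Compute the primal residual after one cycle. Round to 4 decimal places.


ADMM iteration with rho = 2.0, z^k = 1.4252, u^k = 0.773
Step 1: x-update.
Minimize 5*x^2 - 1*x + (2.0/2)*(x - 1.4252 + 0.773)^2
FOC: (2*5 + 2.0)*x = 1 + 2.0*(1.4252 - 0.773)
x^{k+1} = 0.192
Step 2: z-update.
Minimize 4*z^2 + 0*z + (2.0/2)*(0.192 - z + 0.773)^2
FOC: (2*4 + 2.0)*z = 0 + 2.0*(0.192 + 0.773)
z^{k+1} = 0.193
Step 3: u-update.
u^{k+1} = 0.773 + 0.192 - 0.193 = 0.772
Step 4: Primal residual = |0.192 - 0.193| = 0.001


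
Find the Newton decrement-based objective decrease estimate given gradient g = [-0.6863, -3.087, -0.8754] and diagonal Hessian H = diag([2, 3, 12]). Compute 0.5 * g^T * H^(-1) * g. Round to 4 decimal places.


Step 1: H is diagonal, so H^(-1) * g = [-0.3432, -1.029, -0.073].
Step 2: g^T H^(-1) g = sum_i g_i^2 / H_ii
  = (-0.6863)^2/2 + (-3.087)^2/3 + (-0.8754)^2/12
  = 0.2355 + 3.1765 + 0.0639 = 3.4759
Step 3: Objective decrease = 0.5 * g^T H^(-1) g = 1.7379


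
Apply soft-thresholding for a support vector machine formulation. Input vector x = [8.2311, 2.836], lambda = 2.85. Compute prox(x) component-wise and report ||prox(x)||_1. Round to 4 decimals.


Soft-thresholding with lambda = 2.85:
prox(8.2311) = sign(8.2311)*max(|8.2311| - 2.85, 0) = 5.3811
prox(2.836) = sign(2.836)*max(|2.836| - 2.85, 0) = 0.0
prox(x) = [5.3811, 0.0]
||prox(x)||_1 = 5.3811 + 0.0 = 5.3811


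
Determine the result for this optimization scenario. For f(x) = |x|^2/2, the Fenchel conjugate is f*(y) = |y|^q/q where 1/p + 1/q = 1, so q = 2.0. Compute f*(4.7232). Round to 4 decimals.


The conjugate exponent q satisfies 1/p + 1/q = 1.
p = 2, so q = 2/(2 - 1) = 2.0
|y|^q = 4.7232^2.0 = 22.3086
f*(4.7232) = 22.3086 / 2.0 = 11.1543


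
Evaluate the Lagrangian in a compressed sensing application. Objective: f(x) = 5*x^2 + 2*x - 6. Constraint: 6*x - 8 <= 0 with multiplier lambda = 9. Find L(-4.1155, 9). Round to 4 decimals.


Step 1: Evaluate f(x).
f(-4.1155) = 5*(-4.1155)^2 + 2*(-4.1155) - 6 = 70.4557
Step 2: Evaluate g(x).
g(-4.1155) = 6*-4.1155 - 8 = -32.693
Step 3: Compute Lagrangian.
L = 70.4557 + 9*-32.693 = -223.7813


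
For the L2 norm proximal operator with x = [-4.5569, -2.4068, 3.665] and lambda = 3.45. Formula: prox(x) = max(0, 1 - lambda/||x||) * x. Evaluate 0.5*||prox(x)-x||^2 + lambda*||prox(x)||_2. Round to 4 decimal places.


Step 1: Compute ||x||.
||x|| = 6.3238
Step 2: Compute scaling factor.
scale = max(0, 1 - 3.45/6.3238) = 0.4544
Step 3: prox(x) = [-2.0708, -1.0937, 1.6655]
||prox(x)|| = 2.8738
Step 4: Proximal objective.
0.5*||prox-x||^2 = 5.9513
lambda*||prox|| = 9.9146
Total = 15.8658


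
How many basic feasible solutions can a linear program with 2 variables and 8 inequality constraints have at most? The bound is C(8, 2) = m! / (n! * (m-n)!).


Each vertex corresponds to some choice of n active constraints out of m, so the number of vertices is at most C(m, n) = m! / (n!(m-n)!).
m = 8, n = 2
Numerator: 8 * 7
Denominator: 2! = 2
C(8, 2) = 28


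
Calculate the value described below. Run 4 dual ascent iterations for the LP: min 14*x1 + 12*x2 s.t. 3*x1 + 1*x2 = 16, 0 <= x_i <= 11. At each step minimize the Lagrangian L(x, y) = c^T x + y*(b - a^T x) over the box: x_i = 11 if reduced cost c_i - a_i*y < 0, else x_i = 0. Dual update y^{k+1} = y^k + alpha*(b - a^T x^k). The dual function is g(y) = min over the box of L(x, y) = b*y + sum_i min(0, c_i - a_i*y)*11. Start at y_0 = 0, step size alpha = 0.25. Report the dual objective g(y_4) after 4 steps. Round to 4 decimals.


Dual ascent for LP: min 14*x1 + 12*x2, 3*x1 + 1*x2 = 16, 0 <= x_i <= 11
Step 1: y^k = 0.0, reduced costs: (14.0, 12.0)
  x^k = (0.0, 0.0), subgradient = b - a^T x = 16.0
  y^{k+1} = 0.0 + 0.25*16.0 = 4.0
Step 2: y^k = 4.0, reduced costs: (2.0, 8.0)
  x^k = (0.0, 0.0), subgradient = b - a^T x = 16.0
  y^{k+1} = 4.0 + 0.25*16.0 = 8.0
Step 3: y^k = 8.0, reduced costs: (-10.0, 4.0)
  x^k = (11.0, 0.0), subgradient = b - a^T x = -17.0
  y^{k+1} = 8.0 + 0.25*-17.0 = 3.75
Step 4: y^k = 3.75, reduced costs: (2.75, 8.25)
  x^k = (0.0, 0.0), subgradient = b - a^T x = 16.0
  y^{k+1} = 3.75 + 0.25*16.0 = 7.75
Dual objective at y_4 = 7.75: reduced costs (-9.25, 4.25), box minimizer x = (11.0, 0.0)
g(y_4) = b*y + (c1 - a1*y)*x1 + (c2 - a2*y)*x2 = 16*7.75 + (-9.25)*11.0 + 4.25*0.0 = 124.0 - 101.75 + 0.0 = 22.25


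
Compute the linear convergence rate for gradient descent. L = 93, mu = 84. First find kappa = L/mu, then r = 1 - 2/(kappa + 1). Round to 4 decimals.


Step 1: Compute the condition number.
kappa = L/mu = 93/84 = 1.1071
Step 2: Compute the convergence rate.
r = 1 - 2/(kappa + 1) = 1 - 2*mu/(L + mu) = (L - mu)/(L + mu) = 9/177 = 0.0508


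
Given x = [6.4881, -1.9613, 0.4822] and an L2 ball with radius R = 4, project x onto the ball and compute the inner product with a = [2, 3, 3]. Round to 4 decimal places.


Step 1: Compute ||x|| (intermediates to 6 decimals).
||x|| = sqrt(6.4881^2 + (-1.9613)^2 + 0.4822^2) = 6.795194
Step 2: Project.
Since ||x|| > R, scale = R/||x|| = 4/6.795194 = 0.588651, proj(x) = scale * x
proj(x) = [3.819227, -1.154521, 0.283848]
Step 3: Dot product.
a^T * proj(x) = 2*3.819227 + 3*(-1.154521) + 3*0.283848 = 5.0264


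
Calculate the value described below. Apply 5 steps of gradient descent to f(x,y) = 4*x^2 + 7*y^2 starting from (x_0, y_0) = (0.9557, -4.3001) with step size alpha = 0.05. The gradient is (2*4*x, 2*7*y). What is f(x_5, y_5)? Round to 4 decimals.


Gradient descent on f(x,y) = 4*x^2 + 7*y^2.
Starting point: (0.9557, -4.3001), alpha = 0.05
Step 1: grad_x = 2*4*0.9557 = 7.6456, grad_y = 2*7*-4.3001 = -60.2014
  x_1 = 0.9557 - 0.05*7.6456 = 0.5734
  y_1 = -4.3001 - 0.05*-60.2014 = -1.29
Step 2: grad_x = 2*4*0.5734 = 4.5874, grad_y = 2*7*-1.29 = -18.0604
  x_2 = 0.5734 - 0.05*4.5874 = 0.3441
  y_2 = -1.29 - 0.05*-18.0604 = -0.387
Step 3: grad_x = 2*4*0.3441 = 2.7524, grad_y = 2*7*-0.387 = -5.4181
  x_3 = 0.3441 - 0.05*2.7524 = 0.2064
  y_3 = -0.387 - 0.05*-5.4181 = -0.1161
Step 4: grad_x = 2*4*0.2064 = 1.6514, grad_y = 2*7*-0.1161 = -1.6254
  x_4 = 0.2064 - 0.05*1.6514 = 0.1239
  y_4 = -0.1161 - 0.05*-1.6254 = -0.0348
Step 5: grad_x = 2*4*0.1239 = 0.9909, grad_y = 2*7*-0.0348 = -0.4876
  x_5 = 0.1239 - 0.05*0.9909 = 0.0743
  y_5 = -0.0348 - 0.05*-0.4876 = -0.0104
f(0.0743, -0.0104) = 4*0.0743^2 + 7*(-0.0104)^2 = 0.0229


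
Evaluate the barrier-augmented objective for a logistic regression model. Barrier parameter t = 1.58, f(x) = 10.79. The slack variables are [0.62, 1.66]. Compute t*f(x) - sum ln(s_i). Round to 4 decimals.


Step 1: Compute log-barrier.
ln values: [-0.478, 0.5068]
phi = -(-0.478 + 0.5068) = -0.0288
Step 2: Compute augmented objective.
t*f(x) = 1.58*10.79 = 17.0482
Total = 17.0482 - 0.0288 = 17.0194


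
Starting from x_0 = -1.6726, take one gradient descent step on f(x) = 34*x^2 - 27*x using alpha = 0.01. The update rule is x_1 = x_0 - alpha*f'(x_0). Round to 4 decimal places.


We compute the gradient at x_0 and apply the update.
f'(x) = 68*x - 27
f'(-1.6726) = 68*-1.6726 - 27 = -140.7368
x_1 = -1.6726 - 0.01*-140.7368 = -0.2652


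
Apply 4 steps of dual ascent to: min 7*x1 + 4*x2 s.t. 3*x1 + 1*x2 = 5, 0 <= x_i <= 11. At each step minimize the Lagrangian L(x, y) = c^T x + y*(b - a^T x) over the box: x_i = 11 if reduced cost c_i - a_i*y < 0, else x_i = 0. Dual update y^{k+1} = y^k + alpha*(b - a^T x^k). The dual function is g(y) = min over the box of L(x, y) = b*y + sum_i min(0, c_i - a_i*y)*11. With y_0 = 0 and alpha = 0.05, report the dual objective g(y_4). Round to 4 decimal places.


Dual ascent for LP: min 7*x1 + 4*x2, 3*x1 + 1*x2 = 5, 0 <= x_i <= 11
Step 1: y^k = 0.0, reduced costs: (7.0, 4.0)
  x^k = (0.0, 0.0), subgradient = b - a^T x = 5.0
  y^{k+1} = 0.0 + 0.05*5.0 = 0.25
Step 2: y^k = 0.25, reduced costs: (6.25, 3.75)
  x^k = (0.0, 0.0), subgradient = b - a^T x = 5.0
  y^{k+1} = 0.25 + 0.05*5.0 = 0.5
Step 3: y^k = 0.5, reduced costs: (5.5, 3.5)
  x^k = (0.0, 0.0), subgradient = b - a^T x = 5.0
  y^{k+1} = 0.5 + 0.05*5.0 = 0.75
Step 4: y^k = 0.75, reduced costs: (4.75, 3.25)
  x^k = (0.0, 0.0), subgradient = b - a^T x = 5.0
  y^{k+1} = 0.75 + 0.05*5.0 = 1.0
Dual objective at y_4 = 1.0: reduced costs (4.0, 3.0), box minimizer x = (0.0, 0.0)
g(y_4) = b*y + (c1 - a1*y)*x1 + (c2 - a2*y)*x2 = 5*1.0 + 4.0*0.0 + 3.0*0.0 = 5.0 + 0.0 + 0.0 = 5.0


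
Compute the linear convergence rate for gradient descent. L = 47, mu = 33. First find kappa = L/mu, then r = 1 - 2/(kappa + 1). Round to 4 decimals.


Step 1: Compute the condition number.
kappa = L/mu = 47/33 = 1.4242
Step 2: Compute the convergence rate.
r = 1 - 2/(kappa + 1) = 1 - 2*mu/(L + mu) = (L - mu)/(L + mu) = 14/80 = 0.175


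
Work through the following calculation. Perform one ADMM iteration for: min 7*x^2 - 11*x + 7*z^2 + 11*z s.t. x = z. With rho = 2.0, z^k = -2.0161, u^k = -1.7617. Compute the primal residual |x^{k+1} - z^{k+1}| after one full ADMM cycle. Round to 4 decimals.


ADMM iteration with rho = 2.0, z^k = -2.0161, u^k = -1.7617
Step 1: x-update.
Minimize 7*x^2 - 11*x + (2.0/2)*(x + 2.0161 - 1.7617)^2
FOC: (2*7 + 2.0)*x = 11 + 2.0*(-2.0161 + 1.7617)
x^{k+1} = 0.6557
Step 2: z-update.
Minimize 7*z^2 + 11*z + (2.0/2)*(0.6557 - z - 1.7617)^2
FOC: (2*7 + 2.0)*z = -11 + 2.0*(0.6557 - 1.7617)
z^{k+1} = -0.8258
Step 3: u-update.
u^{k+1} = -1.7617 + 0.6557 + 0.8258 = -0.2803
Step 4: Primal residual = |0.6557 + 0.8258| = 1.4815


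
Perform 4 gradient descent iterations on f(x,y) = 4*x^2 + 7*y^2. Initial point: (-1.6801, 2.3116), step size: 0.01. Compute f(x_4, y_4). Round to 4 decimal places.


Gradient descent on f(x,y) = 4*x^2 + 7*y^2.
Starting point: (-1.6801, 2.3116), alpha = 0.01
Step 1: grad_x = 2*4*-1.6801 = -13.4408, grad_y = 2*7*2.3116 = 32.3624
  x_1 = -1.6801 - 0.01*-13.4408 = -1.5457
  y_1 = 2.3116 - 0.01*32.3624 = 1.988
Step 2: grad_x = 2*4*-1.5457 = -12.3655, grad_y = 2*7*1.988 = 27.8317
  x_2 = -1.5457 - 0.01*-12.3655 = -1.422
  y_2 = 1.988 - 0.01*27.8317 = 1.7097
Step 3: grad_x = 2*4*-1.422 = -11.3763, grad_y = 2*7*1.7097 = 23.9352
  x_3 = -1.422 - 0.01*-11.3763 = -1.3083
  y_3 = 1.7097 - 0.01*23.9352 = 1.4703
Step 4: grad_x = 2*4*-1.3083 = -10.4662, grad_y = 2*7*1.4703 = 20.5843
  x_4 = -1.3083 - 0.01*-10.4662 = -1.2036
  y_4 = 1.4703 - 0.01*20.5843 = 1.2645
f(-1.2036, 1.2645) = 4*(-1.2036)^2 + 7*1.2645^2 = 16.9868


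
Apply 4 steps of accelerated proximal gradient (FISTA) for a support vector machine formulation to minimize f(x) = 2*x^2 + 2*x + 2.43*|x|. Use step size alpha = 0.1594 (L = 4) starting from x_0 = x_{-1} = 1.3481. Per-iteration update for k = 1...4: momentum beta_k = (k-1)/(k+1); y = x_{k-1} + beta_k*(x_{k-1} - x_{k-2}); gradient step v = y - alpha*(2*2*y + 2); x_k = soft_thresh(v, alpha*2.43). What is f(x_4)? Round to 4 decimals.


FISTA on f(x) = 2*x^2 + 2*x + 2.43*|x|
L = 4, alpha = 0.1594
Iteration 1: beta = 0.0, y = 1.3481 + 0.0*(1.3481 - 1.3481) = 1.3481
  grad(y) = 7.3924, v = y - alpha*grad = 0.1698
  prox(v) = soft_thresh(0.1698, 0.3873) = 0.0
Iteration 2: beta = 0.3333, y = 0.0 + 0.3333*(0.0 - 1.3481) = -0.4494
  grad(y) = 0.2025, v = y - alpha*grad = -0.4817
  prox(v) = soft_thresh(-0.4817, 0.3873) = -0.0943
Iteration 3: beta = 0.5, y = -0.0943 + 0.5*(-0.0943 - 0.0) = -0.1415
  grad(y) = 1.4341, v = y - alpha*grad = -0.3701
  prox(v) = soft_thresh(-0.3701, 0.3873) = 0.0
Iteration 4: beta = 0.6, y = 0.0 + 0.6*(0.0 + 0.0943) = 0.0566
  grad(y) = 2.2263, v = y - alpha*grad = -0.2983
  prox(v) = soft_thresh(-0.2983, 0.3873) = 0.0
f(x_4) = 2*0.0^2 + 2*0.0 + 2.43*|0.0| = 0.0


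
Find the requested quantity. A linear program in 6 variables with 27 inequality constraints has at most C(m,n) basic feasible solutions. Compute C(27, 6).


Each vertex corresponds to some choice of n active constraints out of m, so the number of vertices is at most C(m, n) = m! / (n!(m-n)!).
m = 27, n = 6
Numerator: 27 * 26 * 25 * 24 * 23 * 22
Denominator: 6! = 720
C(27, 6) = 296010


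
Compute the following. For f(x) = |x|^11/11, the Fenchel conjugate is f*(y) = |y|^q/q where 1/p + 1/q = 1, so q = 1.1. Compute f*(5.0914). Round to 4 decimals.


The conjugate exponent q satisfies 1/p + 1/q = 1.
p = 11, so q = 11/(11 - 1) = 1.1
|y|^q = 5.0914^1.1 = 5.9913
f*(5.0914) = 5.9913 / 1.1 = 5.4466


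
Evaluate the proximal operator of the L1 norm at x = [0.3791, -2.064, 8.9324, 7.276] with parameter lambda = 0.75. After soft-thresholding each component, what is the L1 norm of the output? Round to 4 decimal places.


Soft-thresholding with lambda = 0.75:
prox(0.3791) = sign(0.3791)*max(|0.3791| - 0.75, 0) = 0.0
prox(-2.064) = sign(-2.064)*max(|-2.064| - 0.75, 0) = -1.314
prox(8.9324) = sign(8.9324)*max(|8.9324| - 0.75, 0) = 8.1824
prox(7.276) = sign(7.276)*max(|7.276| - 0.75, 0) = 6.526
prox(x) = [0.0, -1.314, 8.1824, 6.526]
||prox(x)||_1 = 0.0 + 1.314 + 8.1824 + 6.526 = 16.0224


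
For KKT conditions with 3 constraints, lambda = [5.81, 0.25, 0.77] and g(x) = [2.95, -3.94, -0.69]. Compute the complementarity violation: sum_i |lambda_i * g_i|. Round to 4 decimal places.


KKT complementary slackness check:
lambda_1 * g_1 = 5.81 * 2.95 = 17.1395
lambda_2 * g_2 = 0.25 * -3.94 = -0.985
lambda_3 * g_3 = 0.77 * -0.69 = -0.5313
Total violation = 17.1395 + 0.985 + 0.5313 = 18.6558


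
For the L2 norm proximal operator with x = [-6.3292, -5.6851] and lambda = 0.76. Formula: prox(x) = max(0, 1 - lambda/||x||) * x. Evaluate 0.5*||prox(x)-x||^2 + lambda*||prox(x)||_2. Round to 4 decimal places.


Step 1: Compute ||x||.
||x|| = 8.5076
Step 2: Compute scaling factor.
scale = max(0, 1 - 0.76/8.5076) = 0.9107
Step 3: prox(x) = [-5.7638, -5.1772]
||prox(x)|| = 7.7476
Step 4: Proximal objective.
0.5*||prox-x||^2 = 0.2888
lambda*||prox|| = 5.8882
Total = 6.177


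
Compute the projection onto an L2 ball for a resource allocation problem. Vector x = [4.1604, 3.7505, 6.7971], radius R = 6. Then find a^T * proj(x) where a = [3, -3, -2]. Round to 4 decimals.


Step 1: Compute ||x|| (intermediates to 6 decimals).
||x|| = sqrt(4.1604^2 + 3.7505^2 + 6.7971^2) = 8.80771
Step 2: Project.
Since ||x|| > R, scale = R/||x|| = 6/8.80771 = 0.681221, proj(x) = scale * x
proj(x) = [2.834152, 2.554919, 4.630327]
Step 3: Dot product.
a^T * proj(x) = 3*2.834152 - 3*2.554919 - 2*4.630327 = -8.423


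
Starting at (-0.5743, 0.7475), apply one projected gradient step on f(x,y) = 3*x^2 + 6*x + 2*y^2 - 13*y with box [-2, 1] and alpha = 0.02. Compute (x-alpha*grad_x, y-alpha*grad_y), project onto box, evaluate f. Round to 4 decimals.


Step 1: Compute gradient at (-0.5743, 0.7475).
grad_x = 2*3*-0.5743 + 6 = 2.5542
grad_y = 2*2*0.7475 - 13 = -10.01
Step 2: Gradient step.
x_raw = -0.5743 - 0.02*2.5542 = -0.6254
y_raw = 0.7475 - 0.02*-10.01 = 0.9477
Step 3: Project onto [-2, 1].
x_proj = clip(-0.6254) = -0.6254
y_proj = clip(0.9477) = 0.9477
Step 4: Evaluate f.
f(-0.6254, 0.9477) = -13.1028


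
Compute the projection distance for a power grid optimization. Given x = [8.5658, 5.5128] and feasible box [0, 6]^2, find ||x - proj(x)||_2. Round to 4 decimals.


Project each component onto [0, 6].
clip(8.5658) = 6.0, clip(5.5128) = 5.5128
Projection = [6.0, 5.5128]
Squared diffs: [6.5833, 0.0]
Distance = sqrt(6.5833) = 2.5658


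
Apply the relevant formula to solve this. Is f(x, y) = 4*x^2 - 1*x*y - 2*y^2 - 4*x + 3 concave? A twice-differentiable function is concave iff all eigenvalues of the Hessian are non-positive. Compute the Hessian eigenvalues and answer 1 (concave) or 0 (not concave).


The Hessian of f(x,y) = 4*x^2 - 1*x*y - 2*y^2 - 4*x + 3 is:
H = [[8, -1], [-1, -4]]
Trace = 8 - 4 = 4
Determinant = 8*-4 - (-1)^2 = -33
Discriminant = (4)^2 - 4*-33 = 148.0
Eigenvalues: lambda_1 = -4.0828, lambda_2 = 8.0828
The function is not concave.

0


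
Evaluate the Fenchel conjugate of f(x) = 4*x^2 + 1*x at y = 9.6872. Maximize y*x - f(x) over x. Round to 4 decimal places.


f*(y) = sup_x {y*x - a*x^2 - b*x} = sup_x {(y-b)*x - a*x^2}
FOC: (y - b) - 2a*x = 0 => x* = (y - b)/(2a)
x* = (9.6872 - 1)/(2*4) = 1.0859
f*(9.6872) = (y-b)^2/(4a) = (9.6872 - 1)^2/(4*4)
= 75.4674/16 = 4.7167


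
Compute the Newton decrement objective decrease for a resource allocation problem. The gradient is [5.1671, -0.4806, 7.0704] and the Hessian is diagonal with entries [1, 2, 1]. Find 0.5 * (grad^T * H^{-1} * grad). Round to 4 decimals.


Step 1: H is diagonal, so H^(-1) * g = [5.1671, -0.2403, 7.0704].
Step 2: g^T H^(-1) g = sum_i g_i^2 / H_ii
  = (5.1671)^2/1 + (-0.4806)^2/2 + (7.0704)^2/1
  = 26.6989 + 0.1155 + 49.9906 = 76.805
Step 3: Objective decrease = 0.5 * g^T H^(-1) g = 38.4025


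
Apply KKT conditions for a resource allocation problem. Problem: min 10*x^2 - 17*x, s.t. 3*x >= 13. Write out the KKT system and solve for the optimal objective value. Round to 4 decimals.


Step 1: Try lambda = 0 (constraint inactive).
x_unc = 17/(2*10) = 0.85
Check: 3*0.85 = 2.55 < 13 -- violated!
Step 2: Constraint must be active: 3*x = 13
x* = 13/3 = 4.3333 (rounded; the exact value 13/3 is used below)
lambda = (2*10*(13/3) - 17)/3 = 23.2222
Step 3: Compute optimal value.
f(x*) = 10*(13/3)^2 - 17*(13/3) = 114.1111


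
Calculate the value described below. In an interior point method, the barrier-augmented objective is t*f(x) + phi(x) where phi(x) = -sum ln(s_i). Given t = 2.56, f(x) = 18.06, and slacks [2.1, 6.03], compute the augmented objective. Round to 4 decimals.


Step 1: Compute log-barrier.
ln values: [0.7419, 1.7967]
phi = -(0.7419 + 1.7967) = -2.5387
Step 2: Compute augmented objective.
t*f(x) = 2.56*18.06 = 46.2336
Total = 46.2336 - 2.5387 = 43.6949


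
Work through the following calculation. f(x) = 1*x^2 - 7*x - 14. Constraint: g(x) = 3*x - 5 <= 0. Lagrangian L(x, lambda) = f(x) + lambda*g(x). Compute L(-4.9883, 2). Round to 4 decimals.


Step 1: Evaluate f(x).
f(-4.9883) = 1*(-4.9883)^2 - 7*(-4.9883) - 14 = 45.8012
Step 2: Evaluate g(x).
g(-4.9883) = 3*-4.9883 - 5 = -19.9649
Step 3: Compute Lagrangian.
L = 45.8012 + 2*-19.9649 = 5.8714


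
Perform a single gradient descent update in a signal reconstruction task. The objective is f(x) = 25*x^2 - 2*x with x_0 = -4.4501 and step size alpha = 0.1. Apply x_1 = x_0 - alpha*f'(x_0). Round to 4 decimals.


We compute the gradient at x_0 and apply the update.
f'(x) = 50*x - 2
f'(-4.4501) = 50*-4.4501 - 2 = -224.505
x_1 = -4.4501 - 0.1*-224.505 = 18.0004


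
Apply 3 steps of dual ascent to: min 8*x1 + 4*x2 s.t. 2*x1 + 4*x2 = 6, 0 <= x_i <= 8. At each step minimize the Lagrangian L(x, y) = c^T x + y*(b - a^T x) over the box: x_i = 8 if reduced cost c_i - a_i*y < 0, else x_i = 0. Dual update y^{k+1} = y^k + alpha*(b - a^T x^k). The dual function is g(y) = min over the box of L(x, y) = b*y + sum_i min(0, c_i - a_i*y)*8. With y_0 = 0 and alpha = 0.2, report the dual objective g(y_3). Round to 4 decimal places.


Dual ascent for LP: min 8*x1 + 4*x2, 2*x1 + 4*x2 = 6, 0 <= x_i <= 8
Step 1: y^k = 0.0, reduced costs: (8.0, 4.0)
  x^k = (0.0, 0.0), subgradient = b - a^T x = 6.0
  y^{k+1} = 0.0 + 0.2*6.0 = 1.2
Step 2: y^k = 1.2, reduced costs: (5.6, -0.8)
  x^k = (0.0, 8.0), subgradient = b - a^T x = -26.0
  y^{k+1} = 1.2 + 0.2*-26.0 = -4.0
Step 3: y^k = -4.0, reduced costs: (16.0, 20.0)
  x^k = (0.0, 0.0), subgradient = b - a^T x = 6.0
  y^{k+1} = -4.0 + 0.2*6.0 = -2.8
Dual objective at y_3 = -2.8: reduced costs (13.6, 15.2), box minimizer x = (0.0, 0.0)
g(y_3) = b*y + (c1 - a1*y)*x1 + (c2 - a2*y)*x2 = 6*(-2.8) + 13.6*0.0 + 15.2*0.0 = -16.8 + 0.0 + 0.0 = -16.8


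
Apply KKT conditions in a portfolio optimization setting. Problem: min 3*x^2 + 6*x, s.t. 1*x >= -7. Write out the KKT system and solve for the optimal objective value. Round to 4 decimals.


Step 1: Try lambda = 0 (constraint inactive).
Stationarity: 2*3*x + 6 = 0
x* = -6/(2*3) = -1.0
Check constraint: 1*-1.0 = -1.0 >= -7 -- satisfied.
Step 2: Compute optimal value.
f(x*) = 3*(-1.0)^2 + 6*(-1.0) = -3.0


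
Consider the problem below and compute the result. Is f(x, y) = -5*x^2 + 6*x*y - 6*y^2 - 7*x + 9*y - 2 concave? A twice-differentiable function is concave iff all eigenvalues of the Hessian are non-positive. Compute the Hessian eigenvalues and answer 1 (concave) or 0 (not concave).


The Hessian of f(x,y) = -5*x^2 + 6*x*y - 6*y^2 - 7*x + 9*y - 2 is:
H = [[-10, 6], [6, -12]]
Trace = -10 - 12 = -22
Determinant = -10*-12 - (6)^2 = 84
Discriminant = (-22)^2 - 4*84 = 148.0
Eigenvalues: lambda_1 = -17.0828, lambda_2 = -4.9172
The function is concave.

1


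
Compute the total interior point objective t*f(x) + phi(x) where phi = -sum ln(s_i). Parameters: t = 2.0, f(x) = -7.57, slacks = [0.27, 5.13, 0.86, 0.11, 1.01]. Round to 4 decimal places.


Step 1: Compute log-barrier.
ln values: [-1.3093, 1.6351, -0.1508, -2.2073, 0.01]
phi = -(-1.3093 + 1.6351 - 0.1508 - 2.2073 + 0.01) = 2.0224
Step 2: Compute augmented objective.
t*f(x) = 2.0*-7.57 = -15.14
Total = -15.14 + 2.0224 = -13.1176


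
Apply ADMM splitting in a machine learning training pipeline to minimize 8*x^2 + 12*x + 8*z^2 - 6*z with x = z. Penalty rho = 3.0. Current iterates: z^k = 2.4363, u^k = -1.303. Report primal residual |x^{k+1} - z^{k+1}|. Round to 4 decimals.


ADMM iteration with rho = 3.0, z^k = 2.4363, u^k = -1.303
Step 1: x-update.
Minimize 8*x^2 + 12*x + (3.0/2)*(x - 2.4363 - 1.303)^2
FOC: (2*8 + 3.0)*x = -12 + 3.0*(2.4363 + 1.303)
x^{k+1} = -0.0412
Step 2: z-update.
Minimize 8*z^2 - 6*z + (3.0/2)*(-0.0412 - z - 1.303)^2
FOC: (2*8 + 3.0)*z = 6 + 3.0*(-0.0412 - 1.303)
z^{k+1} = 0.1036
Step 3: u-update.
u^{k+1} = -1.303 - 0.0412 - 0.1036 = -1.4477
Step 4: Primal residual = |-0.0412 - 0.1036| = 0.1447
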